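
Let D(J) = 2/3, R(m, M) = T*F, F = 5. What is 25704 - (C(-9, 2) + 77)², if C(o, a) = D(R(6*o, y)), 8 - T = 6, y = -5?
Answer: 177047/9 ≈ 19672.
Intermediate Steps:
T = 2 (T = 8 - 1*6 = 8 - 6 = 2)
R(m, M) = 10 (R(m, M) = 2*5 = 10)
D(J) = ⅔ (D(J) = 2*(⅓) = ⅔)
C(o, a) = ⅔
25704 - (C(-9, 2) + 77)² = 25704 - (⅔ + 77)² = 25704 - (233/3)² = 25704 - 1*54289/9 = 25704 - 54289/9 = 177047/9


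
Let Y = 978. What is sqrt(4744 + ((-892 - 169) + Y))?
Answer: sqrt(4661) ≈ 68.271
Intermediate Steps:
sqrt(4744 + ((-892 - 169) + Y)) = sqrt(4744 + ((-892 - 169) + 978)) = sqrt(4744 + (-1061 + 978)) = sqrt(4744 - 83) = sqrt(4661)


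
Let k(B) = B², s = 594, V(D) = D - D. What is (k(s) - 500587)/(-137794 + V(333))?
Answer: 147751/137794 ≈ 1.0723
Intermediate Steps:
V(D) = 0
(k(s) - 500587)/(-137794 + V(333)) = (594² - 500587)/(-137794 + 0) = (352836 - 500587)/(-137794) = -147751*(-1/137794) = 147751/137794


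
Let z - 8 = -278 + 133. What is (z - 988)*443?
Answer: -498375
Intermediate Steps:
z = -137 (z = 8 + (-278 + 133) = 8 - 145 = -137)
(z - 988)*443 = (-137 - 988)*443 = -1125*443 = -498375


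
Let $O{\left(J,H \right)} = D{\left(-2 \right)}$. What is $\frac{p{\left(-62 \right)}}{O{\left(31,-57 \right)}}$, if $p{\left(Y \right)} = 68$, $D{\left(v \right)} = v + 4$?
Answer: $34$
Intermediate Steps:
$D{\left(v \right)} = 4 + v$
$O{\left(J,H \right)} = 2$ ($O{\left(J,H \right)} = 4 - 2 = 2$)
$\frac{p{\left(-62 \right)}}{O{\left(31,-57 \right)}} = \frac{68}{2} = 68 \cdot \frac{1}{2} = 34$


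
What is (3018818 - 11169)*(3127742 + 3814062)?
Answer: 20878509858796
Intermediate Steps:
(3018818 - 11169)*(3127742 + 3814062) = 3007649*6941804 = 20878509858796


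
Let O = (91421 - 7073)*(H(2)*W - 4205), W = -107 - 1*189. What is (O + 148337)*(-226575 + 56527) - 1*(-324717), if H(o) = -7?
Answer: 30568840080173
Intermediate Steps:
W = -296 (W = -107 - 189 = -296)
O = -179914284 (O = (91421 - 7073)*(-7*(-296) - 4205) = 84348*(2072 - 4205) = 84348*(-2133) = -179914284)
(O + 148337)*(-226575 + 56527) - 1*(-324717) = (-179914284 + 148337)*(-226575 + 56527) - 1*(-324717) = -179765947*(-170048) + 324717 = 30568839755456 + 324717 = 30568840080173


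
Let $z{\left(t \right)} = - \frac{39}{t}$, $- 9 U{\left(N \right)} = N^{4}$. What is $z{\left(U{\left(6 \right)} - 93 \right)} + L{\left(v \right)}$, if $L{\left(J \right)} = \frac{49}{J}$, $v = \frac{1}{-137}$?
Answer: $- \frac{530314}{79} \approx -6712.8$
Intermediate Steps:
$U{\left(N \right)} = - \frac{N^{4}}{9}$
$v = - \frac{1}{137} \approx -0.0072993$
$z{\left(U{\left(6 \right)} - 93 \right)} + L{\left(v \right)} = - \frac{39}{- \frac{6^{4}}{9} - 93} + \frac{49}{- \frac{1}{137}} = - \frac{39}{\left(- \frac{1}{9}\right) 1296 - 93} + 49 \left(-137\right) = - \frac{39}{-144 - 93} - 6713 = - \frac{39}{-237} - 6713 = \left(-39\right) \left(- \frac{1}{237}\right) - 6713 = \frac{13}{79} - 6713 = - \frac{530314}{79}$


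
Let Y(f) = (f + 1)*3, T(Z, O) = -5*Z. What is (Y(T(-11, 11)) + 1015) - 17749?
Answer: -16566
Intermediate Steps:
Y(f) = 3 + 3*f (Y(f) = (1 + f)*3 = 3 + 3*f)
(Y(T(-11, 11)) + 1015) - 17749 = ((3 + 3*(-5*(-11))) + 1015) - 17749 = ((3 + 3*55) + 1015) - 17749 = ((3 + 165) + 1015) - 17749 = (168 + 1015) - 17749 = 1183 - 17749 = -16566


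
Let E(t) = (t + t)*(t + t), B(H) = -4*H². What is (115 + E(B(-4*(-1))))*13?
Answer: 214487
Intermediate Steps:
E(t) = 4*t² (E(t) = (2*t)*(2*t) = 4*t²)
(115 + E(B(-4*(-1))))*13 = (115 + 4*(-4*(-4*(-1))²)²)*13 = (115 + 4*(-4*4²)²)*13 = (115 + 4*(-4*16)²)*13 = (115 + 4*(-64)²)*13 = (115 + 4*4096)*13 = (115 + 16384)*13 = 16499*13 = 214487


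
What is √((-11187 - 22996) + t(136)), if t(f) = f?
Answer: 3*I*√3783 ≈ 184.52*I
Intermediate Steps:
√((-11187 - 22996) + t(136)) = √((-11187 - 22996) + 136) = √(-34183 + 136) = √(-34047) = 3*I*√3783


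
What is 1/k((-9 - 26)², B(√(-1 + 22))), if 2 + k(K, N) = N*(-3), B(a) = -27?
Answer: 1/79 ≈ 0.012658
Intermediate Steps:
k(K, N) = -2 - 3*N (k(K, N) = -2 + N*(-3) = -2 - 3*N)
1/k((-9 - 26)², B(√(-1 + 22))) = 1/(-2 - 3*(-27)) = 1/(-2 + 81) = 1/79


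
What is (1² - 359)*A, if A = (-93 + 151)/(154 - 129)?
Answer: -20764/25 ≈ -830.56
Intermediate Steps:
A = 58/25 ≈ 2.3200
(1² - 359)*A = (1² - 359)*(58/25) = (1 - 359)*(58/25) = -358*58/25 = -20764/25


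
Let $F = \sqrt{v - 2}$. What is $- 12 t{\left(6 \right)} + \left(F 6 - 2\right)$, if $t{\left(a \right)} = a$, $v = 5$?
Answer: $-74 + 6 \sqrt{3} \approx -63.608$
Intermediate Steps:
$F = \sqrt{3}$ ($F = \sqrt{5 - 2} = \sqrt{3} \approx 1.732$)
$- 12 t{\left(6 \right)} + \left(F 6 - 2\right) = \left(-12\right) 6 - \left(2 - \sqrt{3} \cdot 6\right) = -72 - \left(2 - 6 \sqrt{3}\right) = -74 + 6 \sqrt{3}$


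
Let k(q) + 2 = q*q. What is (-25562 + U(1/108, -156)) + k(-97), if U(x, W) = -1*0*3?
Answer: -16155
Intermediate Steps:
k(q) = -2 + q² (k(q) = -2 + q*q = -2 + q²)
U(x, W) = 0 (U(x, W) = 0*3 = 0)
(-25562 + U(1/108, -156)) + k(-97) = (-25562 + 0) + (-2 + (-97)²) = -25562 + (-2 + 9409) = -25562 + 9407 = -16155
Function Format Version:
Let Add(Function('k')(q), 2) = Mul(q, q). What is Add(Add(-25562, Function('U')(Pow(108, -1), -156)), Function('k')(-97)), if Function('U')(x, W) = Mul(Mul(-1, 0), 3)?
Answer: -16155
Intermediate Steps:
Function('k')(q) = Add(-2, Pow(q, 2)) (Function('k')(q) = Add(-2, Mul(q, q)) = Add(-2, Pow(q, 2)))
Function('U')(x, W) = 0 (Function('U')(x, W) = Mul(0, 3) = 0)
Add(Add(-25562, Function('U')(Pow(108, -1), -156)), Function('k')(-97)) = Add(Add(-25562, 0), Add(-2, Pow(-97, 2))) = Add(-25562, Add(-2, 9409)) = Add(-25562, 9407) = -16155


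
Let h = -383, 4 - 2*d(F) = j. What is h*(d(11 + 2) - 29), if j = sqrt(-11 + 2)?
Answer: 10341 + 1149*I/2 ≈ 10341.0 + 574.5*I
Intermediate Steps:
j = 3*I (j = sqrt(-9) = 3*I ≈ 3.0*I)
d(F) = 2 - 3*I/2
h*(d(11 + 2) - 29) = -383*((2 - 3*I/2) - 29) = -383*(-27 - 3*I/2) = 10341 + 1149*I/2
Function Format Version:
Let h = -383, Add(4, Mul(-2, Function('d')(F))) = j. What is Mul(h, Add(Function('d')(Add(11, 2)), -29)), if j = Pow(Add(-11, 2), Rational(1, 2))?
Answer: Add(10341, Mul(Rational(1149, 2), I)) ≈ Add(10341., Mul(574.50, I))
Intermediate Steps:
j = Mul(3, I) (j = Pow(-9, Rational(1, 2)) = Mul(3, I) ≈ Mul(3.0000, I))
Function('d')(F) = Add(2, Mul(Rational(-3, 2), I)) (Function('d')(F) = Add(2, Mul(Rational(-1, 2), Mul(3, I))) = Add(2, Mul(Rational(-3, 2), I)))
Mul(h, Add(Function('d')(Add(11, 2)), -29)) = Mul(-383, Add(Add(2, Mul(Rational(-3, 2), I)), -29)) = Mul(-383, Add(-27, Mul(Rational(-3, 2), I))) = Add(10341, Mul(Rational(1149, 2), I))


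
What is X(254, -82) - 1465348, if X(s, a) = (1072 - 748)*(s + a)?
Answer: -1409620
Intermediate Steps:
X(s, a) = 324*a + 324*s (X(s, a) = 324*(a + s) = 324*a + 324*s)
X(254, -82) - 1465348 = (324*(-82) + 324*254) - 1465348 = (-26568 + 82296) - 1465348 = 55728 - 1465348 = -1409620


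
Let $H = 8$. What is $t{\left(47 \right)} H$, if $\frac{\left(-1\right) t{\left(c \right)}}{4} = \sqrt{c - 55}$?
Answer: $- 64 i \sqrt{2} \approx - 90.51 i$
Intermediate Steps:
$t{\left(c \right)} = - 4 \sqrt{-55 + c}$ ($t{\left(c \right)} = - 4 \sqrt{c - 55} = - 4 \sqrt{-55 + c}$)
$t{\left(47 \right)} H = - 4 \sqrt{-55 + 47} \cdot 8 = - 4 \sqrt{-8} \cdot 8 = - 4 \cdot 2 i \sqrt{2} \cdot 8 = - 8 i \sqrt{2} \cdot 8 = - 64 i \sqrt{2}$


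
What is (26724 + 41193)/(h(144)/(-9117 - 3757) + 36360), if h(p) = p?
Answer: 145727243/78016416 ≈ 1.8679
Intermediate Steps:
(26724 + 41193)/(h(144)/(-9117 - 3757) + 36360) = (26724 + 41193)/(144/(-9117 - 3757) + 36360) = 67917/(144/(-12874) + 36360) = 67917/(144*(-1/12874) + 36360) = 67917/(-72/6437 + 36360) = 67917/(234049248/6437) = 67917*(6437/234049248) = 145727243/78016416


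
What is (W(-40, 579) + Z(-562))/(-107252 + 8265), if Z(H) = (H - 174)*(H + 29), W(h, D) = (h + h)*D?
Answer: -49424/14141 ≈ -3.4951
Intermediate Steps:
W(h, D) = 2*D*h (W(h, D) = (2*h)*D = 2*D*h)
Z(H) = (-174 + H)*(29 + H)
(W(-40, 579) + Z(-562))/(-107252 + 8265) = (2*579*(-40) + (-5046 + (-562)² - 145*(-562)))/(-107252 + 8265) = (-46320 + (-5046 + 315844 + 81490))/(-98987) = (-46320 + 392288)*(-1/98987) = 345968*(-1/98987) = -49424/14141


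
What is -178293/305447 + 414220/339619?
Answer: 65970565973/103735604693 ≈ 0.63595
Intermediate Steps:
-178293/305447 + 414220/339619 = 65970565973/103735604693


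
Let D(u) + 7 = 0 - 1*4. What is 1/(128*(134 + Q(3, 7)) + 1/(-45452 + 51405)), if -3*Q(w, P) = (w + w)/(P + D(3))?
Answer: 5953/102486849 ≈ 5.8085e-5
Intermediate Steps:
D(u) = -11 (D(u) = -7 + (0 - 1*4) = -7 + (0 - 4) = -7 - 4 = -11)
Q(w, P) = -2*w/(3*(-11 + P)) (Q(w, P) = -(w + w)/(3*(P - 11)) = -2*w/(3*(-11 + P)))
1/(128*(134 + Q(3, 7)) + 1/(-45452 + 51405)) = 1/(128*(134 - 2*3/(-33 + 3*7)) + 1/(-45452 + 51405)) = 1/(128*(134 - 2*3/(-33 + 21)) + 1/5953) = 1/(128*(134 - 2*3/(-12)) + 1/5953) = 1/(128*(134 - 2*3*(-1/12)) + 1/5953) = 1/(128*(134 + ½) + 1/5953) = 1/(128*(269/2) + 1/5953) = 1/(17216 + 1/5953) = 1/(102486849/5953) = 5953/102486849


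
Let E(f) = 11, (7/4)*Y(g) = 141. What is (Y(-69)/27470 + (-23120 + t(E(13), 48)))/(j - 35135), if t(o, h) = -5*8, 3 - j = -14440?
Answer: 1113358959/994716170 ≈ 1.1193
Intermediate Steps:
j = 14443 (j = 3 - 1*(-14440) = 3 + 14440 = 14443)
Y(g) = 564/7 (Y(g) = (4/7)*141 = 564/7)
t(o, h) = -40
(Y(-69)/27470 + (-23120 + t(E(13), 48)))/(j - 35135) = ((564/7)/27470 + (-23120 - 40))/(14443 - 35135) = ((564/7)*(1/27470) - 23160)/(-20692) = (282/96145 - 23160)*(-1/20692) = -2226717918/96145*(-1/20692) = 1113358959/994716170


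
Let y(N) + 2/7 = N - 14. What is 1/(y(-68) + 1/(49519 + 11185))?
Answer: -60704/4995071 ≈ -0.012153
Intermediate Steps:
y(N) = -100/7 + N (y(N) = -2/7 + (N - 14) = -2/7 + (-14 + N) = -100/7 + N)
1/(y(-68) + 1/(49519 + 11185)) = 1/((-100/7 - 68) + 1/(49519 + 11185)) = 1/(-576/7 + 1/60704) = 1/(-4995071/60704) = -60704/4995071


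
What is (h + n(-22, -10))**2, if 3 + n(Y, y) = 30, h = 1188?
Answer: 1476225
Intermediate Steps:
n(Y, y) = 27 (n(Y, y) = -3 + 30 = 27)
(h + n(-22, -10))**2 = (1188 + 27)**2 = 1215**2 = 1476225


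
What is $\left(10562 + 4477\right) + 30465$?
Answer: $45504$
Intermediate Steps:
$\left(10562 + 4477\right) + 30465 = 15039 + 30465 = 45504$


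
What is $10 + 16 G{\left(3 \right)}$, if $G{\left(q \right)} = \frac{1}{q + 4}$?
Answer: $\frac{86}{7} \approx 12.286$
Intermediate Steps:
$G{\left(q \right)} = \frac{1}{4 + q}$
$10 + 16 G{\left(3 \right)} = 10 + \frac{16}{4 + 3} = 10 + \frac{16}{7} = \frac{86}{7}$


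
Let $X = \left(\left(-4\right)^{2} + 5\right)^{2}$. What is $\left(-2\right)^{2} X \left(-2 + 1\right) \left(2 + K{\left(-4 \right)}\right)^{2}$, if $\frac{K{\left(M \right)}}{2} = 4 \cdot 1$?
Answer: $-176400$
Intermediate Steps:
$K{\left(M \right)} = 8$ ($K{\left(M \right)} = 2 \cdot 4 \cdot 1 = 2 \cdot 4 = 8$)
$X = 441$ ($X = \left(16 + 5\right)^{2} = 21^{2} = 441$)
$\left(-2\right)^{2} X \left(-2 + 1\right) \left(2 + K{\left(-4 \right)}\right)^{2} = \left(-2\right)^{2} \cdot 441 \left(-2 + 1\right) \left(2 + 8\right)^{2} = 4 \cdot 441 \left(-1\right) 10^{2} = 4 \left(-441\right) 100 = \left(-1764\right) 100 = -176400$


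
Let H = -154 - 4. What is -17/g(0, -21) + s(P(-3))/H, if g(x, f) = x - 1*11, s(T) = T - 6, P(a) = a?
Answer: 2785/1738 ≈ 1.6024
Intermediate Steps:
s(T) = -6 + T
H = -158
g(x, f) = -11 + x (g(x, f) = x - 11 = -11 + x)
-17/g(0, -21) + s(P(-3))/H = -17/(-11 + 0) + (-6 - 3)/(-158) = -17/(-11) - 9*(-1/158) = -17*(-1/11) + 9/158 = 17/11 + 9/158 = 2785/1738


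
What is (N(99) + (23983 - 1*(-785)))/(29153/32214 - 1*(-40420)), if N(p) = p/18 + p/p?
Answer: 798085743/1302119033 ≈ 0.61291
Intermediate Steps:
N(p) = 1 + p/18 (N(p) = p*(1/18) + 1 = p/18 + 1 = 1 + p/18)
(N(99) + (23983 - 1*(-785)))/(29153/32214 - 1*(-40420)) = ((1 + (1/18)*99) + (23983 - 1*(-785)))/(29153/32214 - 1*(-40420)) = ((1 + 11/2) + (23983 + 785))/(29153*(1/32214) + 40420) = (13/2 + 24768)/(29153/32214 + 40420) = 49549/(2*(1302119033/32214)) = (49549/2)*(32214/1302119033) = 798085743/1302119033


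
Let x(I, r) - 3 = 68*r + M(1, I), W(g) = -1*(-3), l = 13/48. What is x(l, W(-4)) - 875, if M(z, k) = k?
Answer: -32051/48 ≈ -667.73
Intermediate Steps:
l = 13/48 (l = 13*(1/48) = 13/48 ≈ 0.27083)
W(g) = 3
x(I, r) = 3 + I + 68*r (x(I, r) = 3 + (68*r + I) = 3 + (I + 68*r) = 3 + I + 68*r)
x(l, W(-4)) - 875 = (3 + 13/48 + 68*3) - 875 = (3 + 13/48 + 204) - 875 = 9949/48 - 875 = -32051/48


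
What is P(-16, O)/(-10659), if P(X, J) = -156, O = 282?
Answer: 52/3553 ≈ 0.014636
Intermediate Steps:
P(-16, O)/(-10659) = -156/(-10659) = -156*(-1/10659) = 52/3553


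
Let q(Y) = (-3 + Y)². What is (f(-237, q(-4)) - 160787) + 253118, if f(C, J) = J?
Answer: 92380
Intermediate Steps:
(f(-237, q(-4)) - 160787) + 253118 = ((-3 - 4)² - 160787) + 253118 = ((-7)² - 160787) + 253118 = (49 - 160787) + 253118 = -160738 + 253118 = 92380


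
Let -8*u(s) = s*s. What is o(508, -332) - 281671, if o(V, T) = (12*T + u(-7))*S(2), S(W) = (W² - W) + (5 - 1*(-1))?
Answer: -313592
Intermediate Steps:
u(s) = -s²/8 (u(s) = -s*s/8 = -s²/8)
S(W) = 6 + W² - W (S(W) = (W² - W) + (5 + 1) = (W² - W) + 6 = 6 + W² - W)
o(V, T) = -49 + 96*T (o(V, T) = (12*T - ⅛*(-7)²)*(6 + 2² - 1*2) = (12*T - ⅛*49)*(6 + 4 - 2) = (12*T - 49/8)*8 = (-49/8 + 12*T)*8 = -49 + 96*T)
o(508, -332) - 281671 = (-49 + 96*(-332)) - 281671 = (-49 - 31872) - 281671 = -31921 - 281671 = -313592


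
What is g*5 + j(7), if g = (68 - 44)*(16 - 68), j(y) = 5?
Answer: -6235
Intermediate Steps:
g = -1248 (g = 24*(-52) = -1248)
g*5 + j(7) = -1248*5 + 5 = -6240 + 5 = -6235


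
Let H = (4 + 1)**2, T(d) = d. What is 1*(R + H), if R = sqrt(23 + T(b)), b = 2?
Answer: 30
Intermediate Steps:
R = 5 (R = sqrt(23 + 2) = sqrt(25) = 5)
H = 25 (H = 5**2 = 25)
1*(R + H) = 1*(5 + 25) = 1*30 = 30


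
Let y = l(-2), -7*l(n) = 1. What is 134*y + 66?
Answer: 328/7 ≈ 46.857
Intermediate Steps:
l(n) = -⅐ (l(n) = -⅐*1 = -⅐)
y = -⅐ ≈ -0.14286
134*y + 66 = 134*(-⅐) + 66 = -134/7 + 66 = 328/7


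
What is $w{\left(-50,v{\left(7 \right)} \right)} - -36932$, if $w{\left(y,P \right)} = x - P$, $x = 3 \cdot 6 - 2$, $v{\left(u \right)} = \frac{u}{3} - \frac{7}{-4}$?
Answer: $\frac{443327}{12} \approx 36944.0$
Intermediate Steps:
$v{\left(u \right)} = \frac{7}{4} + \frac{u}{3}$ ($v{\left(u \right)} = u \frac{1}{3} - - \frac{7}{4} = \frac{u}{3} + \frac{7}{4} = \frac{7}{4} + \frac{u}{3}$)
$x = 16$ ($x = 18 - 2 = 16$)
$w{\left(y,P \right)} = 16 - P$
$w{\left(-50,v{\left(7 \right)} \right)} - -36932 = \left(16 - \left(\frac{7}{4} + \frac{1}{3} \cdot 7\right)\right) - -36932 = \left(16 - \left(\frac{7}{4} + \frac{7}{3}\right)\right) + 36932 = \left(16 - \frac{49}{12}\right) + 36932 = \frac{143}{12} + 36932 = \frac{443327}{12}$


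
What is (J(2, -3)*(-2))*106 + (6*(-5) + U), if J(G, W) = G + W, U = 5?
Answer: 187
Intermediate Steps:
(J(2, -3)*(-2))*106 + (6*(-5) + U) = ((2 - 3)*(-2))*106 + (6*(-5) + 5) = -1*(-2)*106 + (-30 + 5) = 2*106 - 25 = 212 - 25 = 187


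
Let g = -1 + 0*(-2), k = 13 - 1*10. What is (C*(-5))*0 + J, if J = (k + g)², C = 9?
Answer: 4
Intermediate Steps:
k = 3 (k = 13 - 10 = 3)
g = -1 (g = -1 + 0 = -1)
J = 4 (J = (3 - 1)² = 2² = 4)
(C*(-5))*0 + J = (9*(-5))*0 + 4 = -45*0 + 4 = 0 + 4 = 4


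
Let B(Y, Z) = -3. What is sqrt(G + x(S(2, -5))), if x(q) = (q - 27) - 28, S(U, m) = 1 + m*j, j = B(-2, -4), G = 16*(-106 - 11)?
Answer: 7*I*sqrt(39) ≈ 43.715*I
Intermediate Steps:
G = -1872 (G = 16*(-117) = -1872)
j = -3
S(U, m) = 1 - 3*m (S(U, m) = 1 + m*(-3) = 1 - 3*m)
x(q) = -55 + q (x(q) = (-27 + q) - 28 = -55 + q)
sqrt(G + x(S(2, -5))) = sqrt(-1872 + (-55 + (1 - 3*(-5)))) = sqrt(-1872 + (-55 + (1 + 15))) = sqrt(-1872 + (-55 + 16)) = sqrt(-1872 - 39) = sqrt(-1911) = 7*I*sqrt(39)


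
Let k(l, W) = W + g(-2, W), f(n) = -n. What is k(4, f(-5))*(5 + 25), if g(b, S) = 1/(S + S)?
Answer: 153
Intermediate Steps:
g(b, S) = 1/(2*S)
k(l, W) = W + 1/(2*W)
k(4, f(-5))*(5 + 25) = (-1*(-5) + 1/(2*((-1*(-5)))))*(5 + 25) = (5 + (½)/5)*30 = (5 + (½)*(⅕))*30 = (5 + ⅒)*30 = (51/10)*30 = 153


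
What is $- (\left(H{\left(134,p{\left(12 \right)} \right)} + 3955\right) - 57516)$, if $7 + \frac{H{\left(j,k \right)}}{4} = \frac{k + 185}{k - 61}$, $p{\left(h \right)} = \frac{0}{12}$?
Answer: $\frac{3269669}{61} \approx 53601.0$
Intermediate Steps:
$p{\left(h \right)} = 0$ ($p{\left(h \right)} = 0 \cdot \frac{1}{12} = 0$)
$H{\left(j,k \right)} = -28 + \frac{4 \left(185 + k\right)}{-61 + k}$ ($H{\left(j,k \right)} = -28 + 4 \frac{k + 185}{k - 61} = -28 + 4 \frac{185 + k}{-61 + k} = -28 + \frac{4 \left(185 + k\right)}{-61 + k}$)
$- (\left(H{\left(134,p{\left(12 \right)} \right)} + 3955\right) - 57516) = - (\left(\frac{24 \left(102 - 0\right)}{-61 + 0} + 3955\right) - 57516) = - (\left(\frac{24 \left(102 + 0\right)}{-61} + 3955\right) - 57516) = - (\left(24 \left(- \frac{1}{61}\right) 102 + 3955\right) - 57516) = - (\left(- \frac{2448}{61} + 3955\right) - 57516) = - (\frac{238807}{61} - 57516) = \left(-1\right) \left(- \frac{3269669}{61}\right) = \frac{3269669}{61}$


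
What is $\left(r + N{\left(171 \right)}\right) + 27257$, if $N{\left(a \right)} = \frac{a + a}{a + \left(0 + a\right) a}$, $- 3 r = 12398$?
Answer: $\frac{5966081}{258} \approx 23124.0$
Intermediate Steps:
$r = - \frac{12398}{3}$ ($r = \left(- \frac{1}{3}\right) 12398 = - \frac{12398}{3} \approx -4132.7$)
$N{\left(a \right)} = \frac{2 a}{a + a^{2}}$ ($N{\left(a \right)} = \frac{2 a}{a + a a} = \frac{2 a}{a + a^{2}}$)
$\left(r + N{\left(171 \right)}\right) + 27257 = \left(- \frac{12398}{3} + \frac{2}{1 + 171}\right) + 27257 = \left(- \frac{12398}{3} + \frac{2}{172}\right) + 27257 = \left(- \frac{12398}{3} + 2 \cdot \frac{1}{172}\right) + 27257 = \left(- \frac{12398}{3} + \frac{1}{86}\right) + 27257 = - \frac{1066225}{258} + 27257 = \frac{5966081}{258}$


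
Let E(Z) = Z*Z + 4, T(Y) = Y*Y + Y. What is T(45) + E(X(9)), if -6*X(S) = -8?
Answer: 18682/9 ≈ 2075.8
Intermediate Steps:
T(Y) = Y + Y² (T(Y) = Y² + Y = Y + Y²)
X(S) = 4/3 (X(S) = -⅙*(-8) = 4/3)
E(Z) = 4 + Z² (E(Z) = Z² + 4 = 4 + Z²)
T(45) + E(X(9)) = 45*(1 + 45) + (4 + (4/3)²) = 45*46 + (4 + 16/9) = 2070 + 52/9 = 18682/9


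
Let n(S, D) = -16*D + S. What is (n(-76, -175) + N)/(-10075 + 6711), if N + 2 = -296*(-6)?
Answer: -2249/1682 ≈ -1.3371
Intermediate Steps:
n(S, D) = S - 16*D
N = 1774 (N = -2 - 296*(-6) = -2 + 1776 = 1774)
(n(-76, -175) + N)/(-10075 + 6711) = ((-76 - 16*(-175)) + 1774)/(-10075 + 6711) = ((-76 + 2800) + 1774)/(-3364) = (2724 + 1774)*(-1/3364) = 4498*(-1/3364) = -2249/1682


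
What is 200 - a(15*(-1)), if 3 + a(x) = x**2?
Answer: -22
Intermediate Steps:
a(x) = -3 + x**2
200 - a(15*(-1)) = 200 - (-3 + (15*(-1))**2) = 200 - (-3 + (-15)**2) = 200 - (-3 + 225) = 200 - 1*222 = 200 - 222 = -22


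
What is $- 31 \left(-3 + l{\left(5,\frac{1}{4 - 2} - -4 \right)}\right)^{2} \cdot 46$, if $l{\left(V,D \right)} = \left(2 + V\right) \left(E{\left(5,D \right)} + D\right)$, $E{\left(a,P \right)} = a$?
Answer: $- \frac{11499977}{2} \approx -5.75 \cdot 10^{6}$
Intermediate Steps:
$l{\left(V,D \right)} = \left(2 + V\right) \left(5 + D\right)$
$- 31 \left(-3 + l{\left(5,\frac{1}{4 - 2} - -4 \right)}\right)^{2} \cdot 46 = - 31 \left(-3 + \left(10 + 2 \left(\frac{1}{4 - 2} - -4\right) + 5 \cdot 5 + \left(\frac{1}{4 - 2} - -4\right) 5\right)\right)^{2} \cdot 46 = - 31 \left(-3 + \left(10 + 2 \left(\frac{1}{2} + 4\right) + 25 + \left(\frac{1}{2} + 4\right) 5\right)\right)^{2} \cdot 46 = - 31 \left(-3 + \left(10 + 2 \cdot \frac{9}{2} + 25 + \frac{9}{2} \cdot 5\right)\right)^{2} \cdot 46 = - 31 \left(-3 + \left(10 + 9 + 25 + \frac{45}{2}\right)\right)^{2} \cdot 46 = - 31 \left(-3 + \frac{133}{2}\right)^{2} \cdot 46 = - 31 \left(\frac{127}{2}\right)^{2} \cdot 46 = \left(-31\right) \frac{16129}{4} \cdot 46 = \left(- \frac{499999}{4}\right) 46 = - \frac{11499977}{2}$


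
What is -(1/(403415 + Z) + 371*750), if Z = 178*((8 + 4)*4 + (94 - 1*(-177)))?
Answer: -128049815251/460197 ≈ -2.7825e+5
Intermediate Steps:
Z = 56782 (Z = 178*(12*4 + (94 + 177)) = 178*(48 + 271) = 178*319 = 56782)
-(1/(403415 + Z) + 371*750) = -(1/(403415 + 56782) + 371*750) = -(1/460197 + 278250) = -1*128049815251/460197 = -128049815251/460197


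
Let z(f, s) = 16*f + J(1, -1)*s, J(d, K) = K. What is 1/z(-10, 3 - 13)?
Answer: -1/150 ≈ -0.0066667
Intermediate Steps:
z(f, s) = -s + 16*f (z(f, s) = 16*f - s = -s + 16*f)
1/z(-10, 3 - 13) = 1/(-(3 - 13) + 16*(-10)) = 1/(-1*(-10) - 160) = 1/(10 - 160) = 1/(-150) = -1/150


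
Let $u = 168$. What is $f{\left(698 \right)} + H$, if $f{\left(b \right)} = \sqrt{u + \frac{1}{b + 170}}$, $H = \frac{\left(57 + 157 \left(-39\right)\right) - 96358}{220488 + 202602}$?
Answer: $- \frac{51212}{211545} + \frac{5 \sqrt{1265761}}{434} \approx 12.719$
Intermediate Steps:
$H = - \frac{51212}{211545}$ ($H = \frac{\left(57 - 6123\right) - 96358}{423090} = \left(-6066 - 96358\right) \frac{1}{423090} = \left(-102424\right) \frac{1}{423090} = - \frac{51212}{211545} \approx -0.24209$)
$f{\left(b \right)} = \sqrt{168 + \frac{1}{170 + b}}$ ($f{\left(b \right)} = \sqrt{168 + \frac{1}{b + 170}} = \sqrt{168 + \frac{1}{170 + b}}$)
$f{\left(698 \right)} + H = \sqrt{\frac{28561 + 168 \cdot 698}{170 + 698}} - \frac{51212}{211545} = \sqrt{\frac{28561 + 117264}{868}} - \frac{51212}{211545} = \sqrt{\frac{1}{868} \cdot 145825} - \frac{51212}{211545} = \sqrt{\frac{145825}{868}} - \frac{51212}{211545} = \frac{5 \sqrt{1265761}}{434} - \frac{51212}{211545} = - \frac{51212}{211545} + \frac{5 \sqrt{1265761}}{434}$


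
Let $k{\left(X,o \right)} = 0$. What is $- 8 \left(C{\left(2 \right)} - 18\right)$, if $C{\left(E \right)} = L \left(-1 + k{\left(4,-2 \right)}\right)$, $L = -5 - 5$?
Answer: $64$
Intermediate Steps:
$L = -10$ ($L = -5 - 5 = -10$)
$C{\left(E \right)} = 10$ ($C{\left(E \right)} = - 10 \left(-1 + 0\right) = \left(-10\right) \left(-1\right) = 10$)
$- 8 \left(C{\left(2 \right)} - 18\right) = - 8 \left(10 - 18\right) = \left(-8\right) \left(-8\right) = 64$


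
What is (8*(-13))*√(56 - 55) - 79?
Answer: -183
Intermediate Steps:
(8*(-13))*√(56 - 55) - 79 = -104*√1 - 79 = -104*1 - 79 = -104 - 79 = -183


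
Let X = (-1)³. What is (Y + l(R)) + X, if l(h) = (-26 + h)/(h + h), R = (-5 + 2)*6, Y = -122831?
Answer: -1105477/9 ≈ -1.2283e+5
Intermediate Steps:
R = -18 (R = -3*6 = -18)
l(h) = (-26 + h)/(2*h) (l(h) = (-26 + h)/((2*h)) = (-26 + h)*(1/(2*h)) = (-26 + h)/(2*h))
X = -1
(Y + l(R)) + X = (-122831 + (½)*(-26 - 18)/(-18)) - 1 = (-122831 + (½)*(-1/18)*(-44)) - 1 = (-122831 + 11/9) - 1 = -1105468/9 - 1 = -1105477/9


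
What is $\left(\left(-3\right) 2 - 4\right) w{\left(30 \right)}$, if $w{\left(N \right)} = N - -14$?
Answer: $-440$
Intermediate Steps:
$w{\left(N \right)} = 14 + N$ ($w{\left(N \right)} = N + 14 = 14 + N$)
$\left(\left(-3\right) 2 - 4\right) w{\left(30 \right)} = \left(\left(-3\right) 2 - 4\right) \left(14 + 30\right) = \left(-6 - 4\right) 44 = \left(-10\right) 44 = -440$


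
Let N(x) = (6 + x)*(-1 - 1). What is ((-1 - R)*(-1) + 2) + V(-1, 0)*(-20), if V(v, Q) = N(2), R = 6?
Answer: 329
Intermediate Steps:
N(x) = -12 - 2*x (N(x) = (6 + x)*(-2) = -12 - 2*x)
V(v, Q) = -16 (V(v, Q) = -12 - 2*2 = -12 - 4 = -16)
((-1 - R)*(-1) + 2) + V(-1, 0)*(-20) = ((-1 - 1*6)*(-1) + 2) - 16*(-20) = ((-1 - 6)*(-1) + 2) + 320 = (-7*(-1) + 2) + 320 = (7 + 2) + 320 = 9 + 320 = 329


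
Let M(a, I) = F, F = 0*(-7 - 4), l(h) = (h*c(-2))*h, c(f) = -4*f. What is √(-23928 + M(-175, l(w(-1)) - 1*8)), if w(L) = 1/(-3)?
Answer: 2*I*√5982 ≈ 154.69*I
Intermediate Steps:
w(L) = -⅓
l(h) = 8*h² (l(h) = (h*(-4*(-2)))*h = (h*8)*h = (8*h)*h = 8*h²)
F = 0 (F = 0*(-11) = 0)
M(a, I) = 0
√(-23928 + M(-175, l(w(-1)) - 1*8)) = √(-23928 + 0) = √(-23928) = 2*I*√5982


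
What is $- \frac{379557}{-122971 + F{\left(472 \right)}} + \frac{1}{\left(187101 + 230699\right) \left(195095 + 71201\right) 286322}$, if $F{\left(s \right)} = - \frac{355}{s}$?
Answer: $\frac{5706985927063020091297067}{1848992532787918054851200} \approx 3.0865$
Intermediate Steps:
$F{\left(s \right)} = - \frac{355}{s}$
$- \frac{379557}{-122971 + F{\left(472 \right)}} + \frac{1}{\left(187101 + 230699\right) \left(195095 + 71201\right) 286322} = - \frac{379557}{-122971 - \frac{355}{472}} + \frac{1}{\left(187101 + 230699\right) \left(195095 + 71201\right) 286322} = - \frac{379557}{-122971 - \frac{355}{472}} + \frac{1}{417800 \cdot 266296} \cdot \frac{1}{286322} = - \frac{379557}{-122971 - \frac{355}{472}} + \frac{1}{111258468800} \cdot \frac{1}{286322} = - \frac{379557}{- \frac{58042667}{472}} + \frac{1}{111258468800} \cdot \frac{1}{286322} = \left(-379557\right) \left(- \frac{472}{58042667}\right) + \frac{1}{31855747303753600} = \frac{179150904}{58042667} + \frac{1}{31855747303753600} = \frac{5706985927063020091297067}{1848992532787918054851200}$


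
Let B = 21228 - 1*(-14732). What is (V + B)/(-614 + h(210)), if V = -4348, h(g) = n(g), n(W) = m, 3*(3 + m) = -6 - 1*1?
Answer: -47418/929 ≈ -51.042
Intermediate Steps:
m = -16/3 (m = -3 + (-6 - 1*1)/3 = -3 + (-6 - 1)/3 = -3 + (⅓)*(-7) = -3 - 7/3 = -16/3 ≈ -5.3333)
n(W) = -16/3
h(g) = -16/3
B = 35960 (B = 21228 + 14732 = 35960)
(V + B)/(-614 + h(210)) = (-4348 + 35960)/(-614 - 16/3) = 31612/(-1858/3) = 31612*(-3/1858) = -47418/929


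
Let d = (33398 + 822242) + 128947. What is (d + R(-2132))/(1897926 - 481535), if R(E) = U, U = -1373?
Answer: 983214/1416391 ≈ 0.69417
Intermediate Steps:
R(E) = -1373
d = 984587 (d = 855640 + 128947 = 984587)
(d + R(-2132))/(1897926 - 481535) = (984587 - 1373)/(1897926 - 481535) = 983214/1416391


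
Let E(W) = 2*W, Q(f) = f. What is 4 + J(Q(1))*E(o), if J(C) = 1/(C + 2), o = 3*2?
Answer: 8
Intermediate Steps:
o = 6
J(C) = 1/(2 + C)
4 + J(Q(1))*E(o) = 4 + (2*6)/(2 + 1) = 4 + 12/3 = 4 + (⅓)*12 = 4 + 4 = 8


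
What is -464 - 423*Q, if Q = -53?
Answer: 21955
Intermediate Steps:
-464 - 423*Q = -464 - 423*(-53) = -464 + 22419 = 21955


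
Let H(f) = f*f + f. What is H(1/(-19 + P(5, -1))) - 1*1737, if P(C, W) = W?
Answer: -694819/400 ≈ -1737.0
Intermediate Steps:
H(f) = f + f² (H(f) = f² + f = f + f²)
H(1/(-19 + P(5, -1))) - 1*1737 = (1 + 1/(-19 - 1))/(-19 - 1) - 1*1737 = (1 + 1/(-20))/(-20) - 1737 = -(1 - 1/20)/20 - 1737 = -1/20*19/20 - 1737 = -19/400 - 1737 = -694819/400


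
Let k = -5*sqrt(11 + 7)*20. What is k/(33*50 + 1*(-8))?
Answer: -150*sqrt(2)/821 ≈ -0.25838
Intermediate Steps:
k = -300*sqrt(2) (k = -15*sqrt(2)*20 = -300*sqrt(2) ≈ -424.26)
k/(33*50 + 1*(-8)) = (-300*sqrt(2))/(33*50 + 1*(-8)) = (-300*sqrt(2))/(1650 - 8) = -300*sqrt(2)/1642 = -300*sqrt(2)*(1/1642) = -150*sqrt(2)/821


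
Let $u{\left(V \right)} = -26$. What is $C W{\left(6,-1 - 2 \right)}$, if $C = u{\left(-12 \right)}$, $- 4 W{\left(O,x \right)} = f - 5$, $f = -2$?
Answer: $- \frac{91}{2} \approx -45.5$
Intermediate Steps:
$W{\left(O,x \right)} = \frac{7}{4}$ ($W{\left(O,x \right)} = - \frac{-2 - 5}{4} = \left(- \frac{1}{4}\right) \left(-7\right) = \frac{7}{4}$)
$C = -26$
$C W{\left(6,-1 - 2 \right)} = \left(-26\right) \frac{7}{4} = - \frac{91}{2}$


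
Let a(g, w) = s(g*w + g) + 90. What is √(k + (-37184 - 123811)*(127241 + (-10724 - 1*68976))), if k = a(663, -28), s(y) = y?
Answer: 3*I*√850431234 ≈ 87487.0*I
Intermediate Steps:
a(g, w) = 90 + g + g*w (a(g, w) = (g*w + g) + 90 = (g + g*w) + 90 = 90 + g + g*w)
k = -17811 (k = 90 + 663*(1 - 28) = 90 + 663*(-27) = 90 - 17901 = -17811)
√(k + (-37184 - 123811)*(127241 + (-10724 - 1*68976))) = √(-17811 + (-37184 - 123811)*(127241 + (-10724 - 1*68976))) = √(-17811 - 160995*(127241 + (-10724 - 68976))) = √(-17811 - 160995*(127241 - 79700)) = √(-17811 - 160995*47541) = √(-17811 - 7653863295) = √(-7653881106) = 3*I*√850431234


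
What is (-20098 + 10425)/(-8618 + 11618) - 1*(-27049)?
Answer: 81137327/3000 ≈ 27046.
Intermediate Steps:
(-20098 + 10425)/(-8618 + 11618) - 1*(-27049) = -9673/3000 + 27049 = 81137327/3000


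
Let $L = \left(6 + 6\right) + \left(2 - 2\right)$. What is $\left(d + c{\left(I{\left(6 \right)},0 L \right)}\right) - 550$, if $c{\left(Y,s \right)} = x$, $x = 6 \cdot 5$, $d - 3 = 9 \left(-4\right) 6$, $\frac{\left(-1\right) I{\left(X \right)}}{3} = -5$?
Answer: $-733$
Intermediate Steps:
$I{\left(X \right)} = 15$ ($I{\left(X \right)} = \left(-3\right) \left(-5\right) = 15$)
$L = 12$ ($L = 12 + 0 = 12$)
$d = -213$ ($d = 3 + 9 \left(-4\right) 6 = 3 - 216 = -213$)
$x = 30$
$c{\left(Y,s \right)} = 30$
$\left(d + c{\left(I{\left(6 \right)},0 L \right)}\right) - 550 = \left(-213 + 30\right) - 550 = -183 - 550 = -733$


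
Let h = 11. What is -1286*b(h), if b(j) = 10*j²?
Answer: -1556060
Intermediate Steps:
-1286*b(h) = -12860*11² = -12860*121 = -1286*1210 = -1556060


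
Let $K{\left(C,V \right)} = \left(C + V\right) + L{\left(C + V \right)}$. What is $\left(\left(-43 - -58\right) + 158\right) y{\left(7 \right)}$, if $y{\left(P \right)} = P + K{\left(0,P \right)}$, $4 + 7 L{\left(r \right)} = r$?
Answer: $\frac{17473}{7} \approx 2496.1$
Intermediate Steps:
$L{\left(r \right)} = - \frac{4}{7} + \frac{r}{7}$
$K{\left(C,V \right)} = - \frac{4}{7} + \frac{8 C}{7} + \frac{8 V}{7}$ ($K{\left(C,V \right)} = \left(C + V\right) + \left(- \frac{4}{7} + \frac{C + V}{7}\right) = \left(C + V\right) - \left(\frac{4}{7} - \frac{C}{7} - \frac{V}{7}\right) = \left(C + V\right) + \left(- \frac{4}{7} + \frac{C}{7} + \frac{V}{7}\right) = - \frac{4}{7} + \frac{8 C}{7} + \frac{8 V}{7}$)
$y{\left(P \right)} = - \frac{4}{7} + \frac{15 P}{7}$ ($y{\left(P \right)} = P + \left(- \frac{4}{7} + \frac{8}{7} \cdot 0 + \frac{8 P}{7}\right) = P + \left(- \frac{4}{7} + 0 + \frac{8 P}{7}\right) = P + \left(- \frac{4}{7} + \frac{8 P}{7}\right) = - \frac{4}{7} + \frac{15 P}{7}$)
$\left(\left(-43 - -58\right) + 158\right) y{\left(7 \right)} = \left(\left(-43 - -58\right) + 158\right) \left(- \frac{4}{7} + \frac{15}{7} \cdot 7\right) = \left(\left(-43 + 58\right) + 158\right) \left(- \frac{4}{7} + 15\right) = \left(15 + 158\right) \frac{101}{7} = 173 \cdot \frac{101}{7} = \frac{17473}{7}$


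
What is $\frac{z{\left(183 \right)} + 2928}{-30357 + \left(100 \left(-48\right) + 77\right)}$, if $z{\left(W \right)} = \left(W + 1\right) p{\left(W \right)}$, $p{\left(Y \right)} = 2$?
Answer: $- \frac{412}{4385} \approx -0.093957$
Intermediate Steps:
$z{\left(W \right)} = 2 + 2 W$ ($z{\left(W \right)} = \left(W + 1\right) 2 = \left(1 + W\right) 2 = 2 + 2 W$)
$\frac{z{\left(183 \right)} + 2928}{-30357 + \left(100 \left(-48\right) + 77\right)} = \frac{\left(2 + 2 \cdot 183\right) + 2928}{-30357 + \left(100 \left(-48\right) + 77\right)} = \frac{\left(2 + 366\right) + 2928}{-30357 + \left(-4800 + 77\right)} = \frac{368 + 2928}{-30357 - 4723} = \frac{3296}{-35080} = 3296 \left(- \frac{1}{35080}\right) = - \frac{412}{4385}$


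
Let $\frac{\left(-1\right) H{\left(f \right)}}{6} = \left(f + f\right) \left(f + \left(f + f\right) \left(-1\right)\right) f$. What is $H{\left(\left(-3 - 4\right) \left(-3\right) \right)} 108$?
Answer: $12002256$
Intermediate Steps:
$H{\left(f \right)} = 12 f^{3}$ ($H{\left(f \right)} = - 6 \left(f + f\right) \left(f + \left(f + f\right) \left(-1\right)\right) f = - 6 \cdot 2 f \left(f + 2 f \left(-1\right)\right) f = - 6 \cdot 2 f \left(f - 2 f\right) f = - 6 \cdot 2 f \left(- f\right) f = - 6 - 2 f^{2} f = - 6 \left(- 2 f^{3}\right) = 12 f^{3}$)
$H{\left(\left(-3 - 4\right) \left(-3\right) \right)} 108 = 12 \left(\left(-3 - 4\right) \left(-3\right)\right)^{3} \cdot 108 = 12 \left(\left(-7\right) \left(-3\right)\right)^{3} \cdot 108 = 12 \cdot 21^{3} \cdot 108 = 12 \cdot 9261 \cdot 108 = 111132 \cdot 108 = 12002256$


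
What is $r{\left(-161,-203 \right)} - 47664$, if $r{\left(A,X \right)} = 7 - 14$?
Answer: $-47671$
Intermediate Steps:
$r{\left(A,X \right)} = -7$ ($r{\left(A,X \right)} = 7 - 14 = -7$)
$r{\left(-161,-203 \right)} - 47664 = -7 - 47664 = -47671$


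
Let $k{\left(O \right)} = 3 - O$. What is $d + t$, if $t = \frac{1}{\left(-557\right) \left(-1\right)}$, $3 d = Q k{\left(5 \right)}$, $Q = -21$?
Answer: $\frac{7799}{557} \approx 14.002$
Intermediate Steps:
$d = 14$ ($d = \frac{\left(-21\right) \left(3 - 5\right)}{3} = \frac{\left(-21\right) \left(-2\right)}{3} = \frac{1}{3} \cdot 42 = 14$)
$t = \frac{1}{557} \approx 0.0017953$
$d + t = 14 + \frac{1}{557} = \frac{7799}{557}$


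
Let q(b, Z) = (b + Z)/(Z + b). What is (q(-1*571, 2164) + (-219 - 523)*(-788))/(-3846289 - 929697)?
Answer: -584697/4775986 ≈ -0.12242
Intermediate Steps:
q(b, Z) = 1 (q(b, Z) = (Z + b)/(Z + b) = 1)
(q(-1*571, 2164) + (-219 - 523)*(-788))/(-3846289 - 929697) = (1 + (-219 - 523)*(-788))/(-3846289 - 929697) = (1 - 742*(-788))/(-4775986) = (1 + 584696)*(-1/4775986) = 584697*(-1/4775986) = -584697/4775986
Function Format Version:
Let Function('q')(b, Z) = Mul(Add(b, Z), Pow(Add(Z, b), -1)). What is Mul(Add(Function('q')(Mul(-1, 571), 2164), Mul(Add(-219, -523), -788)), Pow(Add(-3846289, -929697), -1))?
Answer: Rational(-584697, 4775986) ≈ -0.12242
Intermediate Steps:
Function('q')(b, Z) = 1 (Function('q')(b, Z) = Mul(Add(Z, b), Pow(Add(Z, b), -1)) = 1)
Mul(Add(Function('q')(Mul(-1, 571), 2164), Mul(Add(-219, -523), -788)), Pow(Add(-3846289, -929697), -1)) = Mul(Add(1, Mul(Add(-219, -523), -788)), Pow(Add(-3846289, -929697), -1)) = Mul(Add(1, Mul(-742, -788)), Pow(-4775986, -1)) = Mul(Add(1, 584696), Rational(-1, 4775986)) = Mul(584697, Rational(-1, 4775986)) = Rational(-584697, 4775986)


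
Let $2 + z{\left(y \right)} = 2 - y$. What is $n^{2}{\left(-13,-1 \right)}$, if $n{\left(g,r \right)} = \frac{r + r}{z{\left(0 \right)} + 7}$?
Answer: $\frac{4}{49} \approx 0.081633$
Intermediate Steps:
$z{\left(y \right)} = - y$ ($z{\left(y \right)} = -2 - \left(-2 + y\right) = - y$)
$n{\left(g,r \right)} = \frac{2 r}{7}$ ($n{\left(g,r \right)} = \frac{r + r}{\left(-1\right) 0 + 7} = \frac{2 r}{0 + 7} = \frac{2 r}{7}$)
$n^{2}{\left(-13,-1 \right)} = \left(\frac{2}{7} \left(-1\right)\right)^{2} = \left(- \frac{2}{7}\right)^{2} = \frac{4}{49}$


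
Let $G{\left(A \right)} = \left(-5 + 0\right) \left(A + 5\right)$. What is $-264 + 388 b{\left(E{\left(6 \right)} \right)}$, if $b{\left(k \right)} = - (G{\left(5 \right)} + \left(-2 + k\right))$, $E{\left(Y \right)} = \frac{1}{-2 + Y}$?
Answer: $19815$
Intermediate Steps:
$G{\left(A \right)} = -25 - 5 A$ ($G{\left(A \right)} = - 5 \left(5 + A\right) = -25 - 5 A$)
$b{\left(k \right)} = 52 - k$ ($b{\left(k \right)} = - (\left(-25 - 25\right) + \left(-2 + k\right)) = - (-50 + \left(-2 + k\right)) = - (-52 + k) = 52 - k$)
$-264 + 388 b{\left(E{\left(6 \right)} \right)} = -264 + 388 \left(52 - \frac{1}{-2 + 6}\right) = -264 + 388 \left(52 - \frac{1}{4}\right) = -264 + 388 \cdot \frac{207}{4} = -264 + 20079 = 19815$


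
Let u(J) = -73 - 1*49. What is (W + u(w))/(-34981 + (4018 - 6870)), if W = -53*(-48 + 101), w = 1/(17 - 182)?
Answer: 977/12611 ≈ 0.077472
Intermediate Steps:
w = -1/165 (w = 1/(-165) = -1/165 ≈ -0.0060606)
u(J) = -122 (u(J) = -73 - 49 = -122)
W = -2809 (W = -53*53 = -2809)
(W + u(w))/(-34981 + (4018 - 6870)) = (-2809 - 122)/(-34981 + (4018 - 6870)) = -2931/(-34981 - 2852) = -2931/(-37833) = -2931*(-1/37833) = 977/12611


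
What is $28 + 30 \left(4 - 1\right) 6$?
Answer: $568$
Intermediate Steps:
$28 + 30 \left(4 - 1\right) 6 = 28 + 30 \cdot 3 \cdot 6 = 28 + 30 \cdot 18 = 28 + 540 = 568$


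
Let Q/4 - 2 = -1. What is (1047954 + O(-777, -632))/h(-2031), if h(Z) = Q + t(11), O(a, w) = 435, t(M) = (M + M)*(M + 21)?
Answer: 349463/236 ≈ 1480.8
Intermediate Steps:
t(M) = 2*M*(21 + M) (t(M) = (2*M)*(21 + M) = 2*M*(21 + M))
Q = 4 (Q = 8 + 4*(-1) = 8 - 4 = 4)
h(Z) = 708 (h(Z) = 4 + 2*11*(21 + 11) = 4 + 2*11*32 = 4 + 704 = 708)
(1047954 + O(-777, -632))/h(-2031) = (1047954 + 435)/708 = 1048389*(1/708) = 349463/236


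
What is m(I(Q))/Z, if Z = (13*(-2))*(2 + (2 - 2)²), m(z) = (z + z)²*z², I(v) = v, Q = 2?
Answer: -16/13 ≈ -1.2308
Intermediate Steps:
m(z) = 4*z⁴ (m(z) = (2*z)²*z² = (4*z²)*z² = 4*z⁴)
Z = -52 (Z = -26*(2 + 0²) = -26*(2 + 0) = -26*2 = -52)
m(I(Q))/Z = (4*2⁴)/(-52) = (4*16)*(-1/52) = 64*(-1/52) = -16/13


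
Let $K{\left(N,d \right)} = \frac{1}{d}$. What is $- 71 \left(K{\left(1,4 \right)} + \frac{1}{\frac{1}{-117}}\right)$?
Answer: $\frac{33157}{4} \approx 8289.3$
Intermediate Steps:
$- 71 \left(K{\left(1,4 \right)} + \frac{1}{\frac{1}{-117}}\right) = - 71 \left(\frac{1}{4} + \frac{1}{\frac{1}{-117}}\right) = - 71 \left(\frac{1}{4} + \frac{1}{- \frac{1}{117}}\right) = - 71 \left(\frac{1}{4} - 117\right) = \left(-71\right) \left(- \frac{467}{4}\right) = \frac{33157}{4}$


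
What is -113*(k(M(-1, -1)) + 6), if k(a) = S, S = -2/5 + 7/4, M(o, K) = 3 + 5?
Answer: -16611/20 ≈ -830.55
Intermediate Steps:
M(o, K) = 8
S = 27/20 (S = -2*⅕ + 7*(¼) = -⅖ + 7/4 = 27/20 ≈ 1.3500)
k(a) = 27/20
-113*(k(M(-1, -1)) + 6) = -113*(27/20 + 6) = -113*147/20 = -16611/20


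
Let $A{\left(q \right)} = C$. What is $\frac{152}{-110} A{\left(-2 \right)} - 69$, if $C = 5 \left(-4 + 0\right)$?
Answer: $- \frac{455}{11} \approx -41.364$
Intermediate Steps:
$C = -20$ ($C = 5 \left(-4\right) = -20$)
$A{\left(q \right)} = -20$
$\frac{152}{-110} A{\left(-2 \right)} - 69 = \frac{152}{-110} \left(-20\right) - 69 = 152 \left(- \frac{1}{110}\right) \left(-20\right) - 69 = \left(- \frac{76}{55}\right) \left(-20\right) - 69 = \frac{304}{11} - 69 = - \frac{455}{11}$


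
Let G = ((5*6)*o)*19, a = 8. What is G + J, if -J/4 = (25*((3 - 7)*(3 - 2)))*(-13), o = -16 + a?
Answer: -9760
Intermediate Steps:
o = -8 (o = -16 + 8 = -8)
J = -5200 (J = -4*25*((3 - 7)*(3 - 2))*(-13) = -4*25*(-4*1)*(-13) = -4*25*(-4)*(-13) = -(-400)*(-13) = -4*1300 = -5200)
G = -4560 (G = ((5*6)*(-8))*19 = (30*(-8))*19 = -240*19 = -4560)
G + J = -4560 - 5200 = -9760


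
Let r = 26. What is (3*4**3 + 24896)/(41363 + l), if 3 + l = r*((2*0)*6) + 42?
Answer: 12544/20701 ≈ 0.60596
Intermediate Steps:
l = 39 (l = -3 + (26*((2*0)*6) + 42) = -3 + (26*(0*6) + 42) = -3 + (26*0 + 42) = -3 + (0 + 42) = -3 + 42 = 39)
(3*4**3 + 24896)/(41363 + l) = (3*4**3 + 24896)/(41363 + 39) = (3*64 + 24896)/41402 = (192 + 24896)*(1/41402) = 25088*(1/41402) = 12544/20701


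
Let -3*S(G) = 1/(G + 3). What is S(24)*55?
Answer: -55/81 ≈ -0.67901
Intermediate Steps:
S(G) = -1/(3*(3 + G)) (S(G) = -1/(3*(G + 3)) = -1/(3*(3 + G)))
S(24)*55 = -1/(9 + 3*24)*55 = -1/(9 + 72)*55 = -1/81*55 = -55/81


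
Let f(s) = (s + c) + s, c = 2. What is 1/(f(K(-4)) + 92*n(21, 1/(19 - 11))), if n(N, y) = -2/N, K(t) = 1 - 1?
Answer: -21/142 ≈ -0.14789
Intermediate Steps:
K(t) = 0
f(s) = 2 + 2*s (f(s) = (s + 2) + s = (2 + s) + s = 2 + 2*s)
1/(f(K(-4)) + 92*n(21, 1/(19 - 11))) = 1/((2 + 2*0) + 92*(-2/21)) = 1/((2 + 0) + 92*(-2*1/21)) = 1/(2 + 92*(-2/21)) = 1/(2 - 184/21) = 1/(-142/21) = -21/142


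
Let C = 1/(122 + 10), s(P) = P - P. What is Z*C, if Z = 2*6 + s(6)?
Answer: 1/11 ≈ 0.090909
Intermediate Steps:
s(P) = 0
C = 1/132 ≈ 0.0075758
Z = 12 (Z = 2*6 + 0 = 12 + 0 = 12)
Z*C = 12*(1/132) = 1/11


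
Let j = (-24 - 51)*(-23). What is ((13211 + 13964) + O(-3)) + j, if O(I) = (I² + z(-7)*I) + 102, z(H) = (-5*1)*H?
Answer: 28906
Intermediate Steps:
z(H) = -5*H
O(I) = 102 + I² + 35*I (O(I) = (I² + (-5*(-7))*I) + 102 = (I² + 35*I) + 102 = 102 + I² + 35*I)
j = 1725 (j = -75*(-23) = 1725)
((13211 + 13964) + O(-3)) + j = ((13211 + 13964) + (102 + (-3)² + 35*(-3))) + 1725 = (27175 + (102 + 9 - 105)) + 1725 = (27175 + 6) + 1725 = 27181 + 1725 = 28906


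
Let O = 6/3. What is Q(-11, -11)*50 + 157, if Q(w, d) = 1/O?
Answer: 182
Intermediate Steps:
O = 2 (O = 6*(⅓) = 2)
Q(w, d) = ½ (Q(w, d) = 1/2 = ½)
Q(-11, -11)*50 + 157 = (½)*50 + 157 = 25 + 157 = 182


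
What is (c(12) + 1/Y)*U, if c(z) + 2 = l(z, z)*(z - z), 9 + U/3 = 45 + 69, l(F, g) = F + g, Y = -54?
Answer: -3815/6 ≈ -635.83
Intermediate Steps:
U = 315 (U = -27 + 3*(45 + 69) = -27 + 3*114 = -27 + 342 = 315)
c(z) = -2 (c(z) = -2 + (z + z)*(z - z) = -2 + (2*z)*0 = -2 + 0 = -2)
(c(12) + 1/Y)*U = (-2 + 1/(-54))*315 = (-2 - 1/54)*315 = -109/54*315 = -3815/6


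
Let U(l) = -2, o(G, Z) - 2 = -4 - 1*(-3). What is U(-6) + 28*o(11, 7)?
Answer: 26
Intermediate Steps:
o(G, Z) = 1 (o(G, Z) = 2 + (-4 - 1*(-3)) = 2 + (-4 + 3) = 2 - 1 = 1)
U(-6) + 28*o(11, 7) = -2 + 28*1 = -2 + 28 = 26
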